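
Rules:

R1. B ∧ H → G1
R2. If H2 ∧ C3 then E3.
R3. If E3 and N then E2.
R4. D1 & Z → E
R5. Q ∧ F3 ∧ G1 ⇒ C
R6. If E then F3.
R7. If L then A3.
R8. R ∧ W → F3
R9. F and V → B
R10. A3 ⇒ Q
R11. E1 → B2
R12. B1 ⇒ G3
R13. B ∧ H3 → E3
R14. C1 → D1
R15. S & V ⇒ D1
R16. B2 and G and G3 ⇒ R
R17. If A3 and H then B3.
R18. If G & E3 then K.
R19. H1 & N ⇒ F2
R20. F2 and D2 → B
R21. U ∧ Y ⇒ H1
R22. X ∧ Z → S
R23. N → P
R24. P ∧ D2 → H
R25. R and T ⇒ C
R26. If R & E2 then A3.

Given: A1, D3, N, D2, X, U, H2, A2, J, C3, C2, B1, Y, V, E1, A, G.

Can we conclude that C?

No

Forward chaining from the given facts derives: E3, E2, B2, G3, R, K, H1, P, H, A3, Q, B3, F2, B, G1.
Rules concluding C: R5 needs F3; R25 needs T — none of these are established.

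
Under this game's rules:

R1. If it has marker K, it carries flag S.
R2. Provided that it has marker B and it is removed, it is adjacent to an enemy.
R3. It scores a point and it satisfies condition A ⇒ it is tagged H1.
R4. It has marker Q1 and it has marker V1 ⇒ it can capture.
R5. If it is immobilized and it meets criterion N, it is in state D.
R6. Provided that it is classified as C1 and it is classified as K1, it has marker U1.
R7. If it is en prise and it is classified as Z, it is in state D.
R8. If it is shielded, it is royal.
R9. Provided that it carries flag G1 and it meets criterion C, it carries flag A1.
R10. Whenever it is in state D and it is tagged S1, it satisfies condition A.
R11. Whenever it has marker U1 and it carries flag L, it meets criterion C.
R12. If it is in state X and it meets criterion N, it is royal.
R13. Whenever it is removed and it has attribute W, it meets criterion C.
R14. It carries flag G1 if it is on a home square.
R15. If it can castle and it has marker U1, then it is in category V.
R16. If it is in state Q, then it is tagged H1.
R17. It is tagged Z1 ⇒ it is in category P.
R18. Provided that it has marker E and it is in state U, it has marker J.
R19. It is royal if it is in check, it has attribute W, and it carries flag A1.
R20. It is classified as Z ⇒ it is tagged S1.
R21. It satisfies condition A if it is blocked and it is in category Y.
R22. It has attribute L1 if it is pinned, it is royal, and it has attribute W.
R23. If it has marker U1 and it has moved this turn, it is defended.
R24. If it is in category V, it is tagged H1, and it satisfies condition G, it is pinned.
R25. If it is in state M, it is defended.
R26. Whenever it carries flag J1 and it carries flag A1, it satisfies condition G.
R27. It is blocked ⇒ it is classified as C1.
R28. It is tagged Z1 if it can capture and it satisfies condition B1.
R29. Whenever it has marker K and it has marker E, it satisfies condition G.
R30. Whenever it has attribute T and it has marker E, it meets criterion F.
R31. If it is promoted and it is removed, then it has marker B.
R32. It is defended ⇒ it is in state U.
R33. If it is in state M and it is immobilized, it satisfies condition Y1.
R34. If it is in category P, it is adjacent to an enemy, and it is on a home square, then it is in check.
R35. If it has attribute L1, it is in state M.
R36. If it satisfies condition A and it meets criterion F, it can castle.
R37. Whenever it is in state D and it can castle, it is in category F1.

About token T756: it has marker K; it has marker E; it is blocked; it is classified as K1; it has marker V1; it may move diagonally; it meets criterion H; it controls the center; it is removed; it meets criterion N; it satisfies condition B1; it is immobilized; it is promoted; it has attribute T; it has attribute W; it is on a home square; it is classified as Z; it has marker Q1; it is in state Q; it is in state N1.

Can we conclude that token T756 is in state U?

By R4 (it has marker Q1, it has marker V1): it can capture.
By R5 (it is immobilized, it meets criterion N): it is in state D.
By R13 (it is removed, it has attribute W): it meets criterion C.
By R14 (it is on a home square): it carries flag G1.
By R16 (it is in state Q): it is tagged H1.
By R20 (it is classified as Z): it is tagged S1.
By R27 (it is blocked): it is classified as C1.
By R28 (it can capture, it satisfies condition B1): it is tagged Z1.
By R29 (it has marker K, it has marker E): it satisfies condition G.
By R30 (it has attribute T, it has marker E): it meets criterion F.
By R31 (it is promoted, it is removed): it has marker B.
By R2 (it has marker B, it is removed): it is adjacent to an enemy.
By R6 (it is classified as C1, it is classified as K1): it has marker U1.
By R9 (it carries flag G1, it meets criterion C): it carries flag A1.
By R10 (it is in state D, it is tagged S1): it satisfies condition A.
By R17 (it is tagged Z1): it is in category P.
By R34 (it is in category P, it is adjacent to an enemy, it is on a home square): it is in check.
By R36 (it satisfies condition A, it meets criterion F): it can castle.
By R15 (it can castle, it has marker U1): it is in category V.
By R19 (it is in check, it has attribute W, it carries flag A1): it is royal.
By R24 (it is in category V, it is tagged H1, it satisfies condition G): it is pinned.
By R22 (it is pinned, it is royal, it has attribute W): it has attribute L1.
By R35 (it has attribute L1): it is in state M.
By R25 (it is in state M): it is defended.
By R32 (it is defended): it is in state U.

Yes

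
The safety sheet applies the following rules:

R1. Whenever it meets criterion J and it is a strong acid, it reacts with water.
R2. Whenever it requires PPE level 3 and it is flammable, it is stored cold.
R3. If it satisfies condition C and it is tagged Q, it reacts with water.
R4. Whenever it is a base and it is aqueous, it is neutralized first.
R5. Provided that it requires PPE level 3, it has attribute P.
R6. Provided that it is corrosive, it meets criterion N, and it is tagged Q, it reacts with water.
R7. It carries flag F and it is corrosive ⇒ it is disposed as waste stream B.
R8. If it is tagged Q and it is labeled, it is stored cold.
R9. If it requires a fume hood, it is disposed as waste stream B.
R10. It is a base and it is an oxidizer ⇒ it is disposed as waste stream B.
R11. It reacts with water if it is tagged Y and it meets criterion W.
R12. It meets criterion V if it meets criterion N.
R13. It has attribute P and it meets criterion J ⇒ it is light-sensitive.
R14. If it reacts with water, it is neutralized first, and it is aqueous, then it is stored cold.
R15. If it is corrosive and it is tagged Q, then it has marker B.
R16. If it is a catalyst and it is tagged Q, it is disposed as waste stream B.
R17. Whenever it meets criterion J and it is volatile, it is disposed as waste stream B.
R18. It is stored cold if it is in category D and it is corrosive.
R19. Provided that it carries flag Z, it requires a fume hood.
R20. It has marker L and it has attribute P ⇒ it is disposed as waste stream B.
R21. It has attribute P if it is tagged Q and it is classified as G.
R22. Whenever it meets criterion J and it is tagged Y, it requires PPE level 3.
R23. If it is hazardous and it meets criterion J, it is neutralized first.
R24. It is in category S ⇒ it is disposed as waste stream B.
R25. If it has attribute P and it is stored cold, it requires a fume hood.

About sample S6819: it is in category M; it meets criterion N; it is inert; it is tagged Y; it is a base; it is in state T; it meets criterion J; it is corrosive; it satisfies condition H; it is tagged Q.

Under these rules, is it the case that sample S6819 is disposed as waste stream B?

No

Forward chaining from the given facts derives: reacts with water, meets criterion V, has marker B, requires PPE level 3, has attribute P, is light-sensitive.
Rules concluding "it is disposed as waste stream B": R7 needs "it carries flag F"; R9 needs "it requires a fume hood"; R10 needs "it is an oxidizer"; R16 needs "it is a catalyst"; R17 needs "it is volatile"; R20 needs "it has marker L"; R24 needs "it is in category S" — none of these are established.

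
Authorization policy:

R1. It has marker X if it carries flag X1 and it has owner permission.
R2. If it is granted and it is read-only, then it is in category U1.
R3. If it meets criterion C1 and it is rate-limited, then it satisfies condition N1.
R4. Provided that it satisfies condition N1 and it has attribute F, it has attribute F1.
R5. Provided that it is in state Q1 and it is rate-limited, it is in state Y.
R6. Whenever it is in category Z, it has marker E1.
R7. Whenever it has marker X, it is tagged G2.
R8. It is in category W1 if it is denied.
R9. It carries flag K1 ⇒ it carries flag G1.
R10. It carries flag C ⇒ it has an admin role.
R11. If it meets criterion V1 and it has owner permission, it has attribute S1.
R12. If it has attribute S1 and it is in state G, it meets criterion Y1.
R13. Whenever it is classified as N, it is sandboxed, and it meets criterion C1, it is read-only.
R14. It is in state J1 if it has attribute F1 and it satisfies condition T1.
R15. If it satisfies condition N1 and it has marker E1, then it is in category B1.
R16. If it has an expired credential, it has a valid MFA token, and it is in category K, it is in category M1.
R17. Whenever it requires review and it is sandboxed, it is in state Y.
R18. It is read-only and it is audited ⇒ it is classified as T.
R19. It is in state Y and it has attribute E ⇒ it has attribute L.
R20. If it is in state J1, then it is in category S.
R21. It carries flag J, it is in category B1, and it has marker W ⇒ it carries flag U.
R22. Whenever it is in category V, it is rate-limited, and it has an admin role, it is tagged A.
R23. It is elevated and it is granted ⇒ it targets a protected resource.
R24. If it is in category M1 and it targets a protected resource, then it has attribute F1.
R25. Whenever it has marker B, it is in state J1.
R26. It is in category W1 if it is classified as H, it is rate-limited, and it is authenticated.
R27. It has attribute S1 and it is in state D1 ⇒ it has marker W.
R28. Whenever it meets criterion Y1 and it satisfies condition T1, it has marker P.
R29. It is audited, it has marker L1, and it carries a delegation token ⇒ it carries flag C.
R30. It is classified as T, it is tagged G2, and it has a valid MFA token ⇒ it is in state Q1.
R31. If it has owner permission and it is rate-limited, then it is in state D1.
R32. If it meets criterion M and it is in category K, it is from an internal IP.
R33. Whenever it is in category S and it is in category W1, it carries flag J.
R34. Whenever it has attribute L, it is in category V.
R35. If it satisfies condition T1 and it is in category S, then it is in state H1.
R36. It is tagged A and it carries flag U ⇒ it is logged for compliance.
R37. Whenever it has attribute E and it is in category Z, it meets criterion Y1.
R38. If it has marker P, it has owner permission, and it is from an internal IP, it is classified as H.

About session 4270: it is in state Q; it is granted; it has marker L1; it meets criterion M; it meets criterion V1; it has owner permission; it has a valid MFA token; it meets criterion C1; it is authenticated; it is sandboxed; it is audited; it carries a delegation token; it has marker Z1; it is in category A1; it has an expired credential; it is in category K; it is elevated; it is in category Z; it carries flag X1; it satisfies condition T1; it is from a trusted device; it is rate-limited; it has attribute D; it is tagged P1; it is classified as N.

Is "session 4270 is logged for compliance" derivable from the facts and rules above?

No

Forward chaining from the given facts derives: has marker X, satisfies condition N1, has marker E1, is tagged G2, has attribute S1, is read-only, is in category B1, is in category M1, is classified as T, targets a protected resource, has attribute F1, carries flag C, is in state Q1, is in state D1, is from an internal IP, is in category U1, is in state Y, has an admin role, is in state J1, is in category S, has marker W, is in state H1.
The only rule concluding "it is logged for compliance" is R36, which needs "it is tagged A"; that is never established.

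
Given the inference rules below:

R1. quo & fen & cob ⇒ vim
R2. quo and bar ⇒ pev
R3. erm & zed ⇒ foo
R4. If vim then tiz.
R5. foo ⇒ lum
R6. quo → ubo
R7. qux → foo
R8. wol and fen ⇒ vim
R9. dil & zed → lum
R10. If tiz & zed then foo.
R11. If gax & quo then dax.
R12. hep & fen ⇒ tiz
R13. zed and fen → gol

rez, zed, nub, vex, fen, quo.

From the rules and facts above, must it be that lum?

No

Forward chaining from the given facts derives: ubo, gol.
Rules concluding lum: R5 needs foo; R9 needs dil — none of these are established.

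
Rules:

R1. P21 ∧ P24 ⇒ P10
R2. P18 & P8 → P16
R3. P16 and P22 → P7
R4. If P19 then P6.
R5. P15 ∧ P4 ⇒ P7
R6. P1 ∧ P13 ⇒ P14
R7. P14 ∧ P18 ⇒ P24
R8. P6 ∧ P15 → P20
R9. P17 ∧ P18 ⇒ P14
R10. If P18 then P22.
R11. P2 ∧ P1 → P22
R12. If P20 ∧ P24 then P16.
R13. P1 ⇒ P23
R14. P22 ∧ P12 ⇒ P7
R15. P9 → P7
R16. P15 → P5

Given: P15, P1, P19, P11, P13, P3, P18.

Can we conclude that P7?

P6  (by R4: P19)
P14  (by R6: P1, P13)
P24  (by R7: P14, P18)
P20  (by R8: P6, P15)
P22  (by R10: P18)
P16  (by R12: P20, P24)
P7  (by R3: P16, P22)

Yes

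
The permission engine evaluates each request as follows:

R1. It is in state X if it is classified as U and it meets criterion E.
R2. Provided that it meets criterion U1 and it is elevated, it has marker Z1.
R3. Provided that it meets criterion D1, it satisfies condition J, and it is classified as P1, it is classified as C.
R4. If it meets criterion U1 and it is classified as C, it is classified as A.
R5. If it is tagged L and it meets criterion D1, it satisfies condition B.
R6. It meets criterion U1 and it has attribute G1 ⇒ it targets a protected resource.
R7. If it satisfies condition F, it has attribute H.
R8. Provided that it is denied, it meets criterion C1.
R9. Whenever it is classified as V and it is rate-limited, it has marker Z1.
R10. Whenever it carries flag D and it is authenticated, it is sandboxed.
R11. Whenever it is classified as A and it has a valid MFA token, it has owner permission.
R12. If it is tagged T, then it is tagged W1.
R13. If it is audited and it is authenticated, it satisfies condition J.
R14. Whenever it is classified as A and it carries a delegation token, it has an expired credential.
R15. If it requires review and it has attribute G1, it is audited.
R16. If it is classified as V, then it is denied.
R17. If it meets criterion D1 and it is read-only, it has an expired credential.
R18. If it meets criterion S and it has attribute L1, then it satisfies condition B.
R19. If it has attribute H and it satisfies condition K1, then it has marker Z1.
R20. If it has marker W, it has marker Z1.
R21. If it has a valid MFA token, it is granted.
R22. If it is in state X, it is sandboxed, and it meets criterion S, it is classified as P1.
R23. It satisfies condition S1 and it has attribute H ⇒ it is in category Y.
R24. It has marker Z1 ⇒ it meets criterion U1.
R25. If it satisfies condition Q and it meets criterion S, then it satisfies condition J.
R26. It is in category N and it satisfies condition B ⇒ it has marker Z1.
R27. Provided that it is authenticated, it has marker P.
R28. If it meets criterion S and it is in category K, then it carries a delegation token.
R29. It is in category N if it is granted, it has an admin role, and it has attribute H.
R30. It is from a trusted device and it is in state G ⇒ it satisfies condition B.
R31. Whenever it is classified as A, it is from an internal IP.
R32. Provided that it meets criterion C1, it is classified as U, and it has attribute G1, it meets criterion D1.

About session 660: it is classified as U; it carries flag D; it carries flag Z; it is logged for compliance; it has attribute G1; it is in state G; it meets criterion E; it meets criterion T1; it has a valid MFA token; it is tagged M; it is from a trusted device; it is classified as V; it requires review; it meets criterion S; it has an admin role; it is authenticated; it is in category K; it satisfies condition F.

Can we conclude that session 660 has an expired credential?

Yes

By R1 (it is classified as U, it meets criterion E): it is in state X.
By R7 (it satisfies condition F): it has attribute H.
By R10 (it carries flag D, it is authenticated): it is sandboxed.
By R15 (it requires review, it has attribute G1): it is audited.
By R16 (it is classified as V): it is denied.
By R21 (it has a valid MFA token): it is granted.
By R22 (it is in state X, it is sandboxed, it meets criterion S): it is classified as P1.
By R28 (it meets criterion S, it is in category K): it carries a delegation token.
By R29 (it is granted, it has an admin role, it has attribute H): it is in category N.
By R30 (it is from a trusted device, it is in state G): it satisfies condition B.
By R8 (it is denied): it meets criterion C1.
By R13 (it is audited, it is authenticated): it satisfies condition J.
By R26 (it is in category N, it satisfies condition B): it has marker Z1.
By R32 (it meets criterion C1, it is classified as U, it has attribute G1): it meets criterion D1.
By R3 (it meets criterion D1, it satisfies condition J, it is classified as P1): it is classified as C.
By R24 (it has marker Z1): it meets criterion U1.
By R4 (it meets criterion U1, it is classified as C): it is classified as A.
By R14 (it is classified as A, it carries a delegation token): it has an expired credential.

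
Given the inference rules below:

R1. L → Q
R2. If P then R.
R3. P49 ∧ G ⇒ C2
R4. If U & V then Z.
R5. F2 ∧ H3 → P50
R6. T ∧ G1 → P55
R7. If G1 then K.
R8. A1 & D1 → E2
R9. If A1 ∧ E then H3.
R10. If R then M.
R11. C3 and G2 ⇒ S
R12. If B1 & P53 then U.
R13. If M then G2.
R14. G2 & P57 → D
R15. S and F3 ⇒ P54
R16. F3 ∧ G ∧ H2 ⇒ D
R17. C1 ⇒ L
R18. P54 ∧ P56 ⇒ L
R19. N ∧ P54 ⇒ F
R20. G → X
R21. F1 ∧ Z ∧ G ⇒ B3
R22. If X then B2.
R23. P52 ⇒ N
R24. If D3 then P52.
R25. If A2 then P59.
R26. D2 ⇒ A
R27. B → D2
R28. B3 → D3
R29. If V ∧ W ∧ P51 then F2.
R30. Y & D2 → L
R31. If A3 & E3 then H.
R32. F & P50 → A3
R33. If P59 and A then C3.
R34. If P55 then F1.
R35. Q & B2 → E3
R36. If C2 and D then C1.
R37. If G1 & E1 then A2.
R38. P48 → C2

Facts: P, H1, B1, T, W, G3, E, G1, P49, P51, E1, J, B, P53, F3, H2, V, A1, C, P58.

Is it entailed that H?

Forward chaining from the given facts derives: R, P55, K, H3, M, U, G2, D2, F2, F1, A2, Z, P50, P59, A, C3, S, P54.
The only rule concluding H is R31, which needs A3; that is never established.

No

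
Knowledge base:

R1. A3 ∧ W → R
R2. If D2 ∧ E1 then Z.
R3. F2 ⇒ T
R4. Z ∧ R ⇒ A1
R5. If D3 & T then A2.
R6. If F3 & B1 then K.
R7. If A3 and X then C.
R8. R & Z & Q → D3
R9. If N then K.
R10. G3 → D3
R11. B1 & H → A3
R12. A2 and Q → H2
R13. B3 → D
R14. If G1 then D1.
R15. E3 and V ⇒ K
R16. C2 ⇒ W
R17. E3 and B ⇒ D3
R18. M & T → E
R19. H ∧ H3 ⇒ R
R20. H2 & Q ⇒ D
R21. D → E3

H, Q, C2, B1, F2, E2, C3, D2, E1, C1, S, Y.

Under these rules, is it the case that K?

No

Forward chaining from the given facts derives: Z, T, A3, W, R, A1, D3, A2, H2, D, E3.
Rules concluding K: R6 needs F3; R9 needs N; R15 needs V — none of these are established.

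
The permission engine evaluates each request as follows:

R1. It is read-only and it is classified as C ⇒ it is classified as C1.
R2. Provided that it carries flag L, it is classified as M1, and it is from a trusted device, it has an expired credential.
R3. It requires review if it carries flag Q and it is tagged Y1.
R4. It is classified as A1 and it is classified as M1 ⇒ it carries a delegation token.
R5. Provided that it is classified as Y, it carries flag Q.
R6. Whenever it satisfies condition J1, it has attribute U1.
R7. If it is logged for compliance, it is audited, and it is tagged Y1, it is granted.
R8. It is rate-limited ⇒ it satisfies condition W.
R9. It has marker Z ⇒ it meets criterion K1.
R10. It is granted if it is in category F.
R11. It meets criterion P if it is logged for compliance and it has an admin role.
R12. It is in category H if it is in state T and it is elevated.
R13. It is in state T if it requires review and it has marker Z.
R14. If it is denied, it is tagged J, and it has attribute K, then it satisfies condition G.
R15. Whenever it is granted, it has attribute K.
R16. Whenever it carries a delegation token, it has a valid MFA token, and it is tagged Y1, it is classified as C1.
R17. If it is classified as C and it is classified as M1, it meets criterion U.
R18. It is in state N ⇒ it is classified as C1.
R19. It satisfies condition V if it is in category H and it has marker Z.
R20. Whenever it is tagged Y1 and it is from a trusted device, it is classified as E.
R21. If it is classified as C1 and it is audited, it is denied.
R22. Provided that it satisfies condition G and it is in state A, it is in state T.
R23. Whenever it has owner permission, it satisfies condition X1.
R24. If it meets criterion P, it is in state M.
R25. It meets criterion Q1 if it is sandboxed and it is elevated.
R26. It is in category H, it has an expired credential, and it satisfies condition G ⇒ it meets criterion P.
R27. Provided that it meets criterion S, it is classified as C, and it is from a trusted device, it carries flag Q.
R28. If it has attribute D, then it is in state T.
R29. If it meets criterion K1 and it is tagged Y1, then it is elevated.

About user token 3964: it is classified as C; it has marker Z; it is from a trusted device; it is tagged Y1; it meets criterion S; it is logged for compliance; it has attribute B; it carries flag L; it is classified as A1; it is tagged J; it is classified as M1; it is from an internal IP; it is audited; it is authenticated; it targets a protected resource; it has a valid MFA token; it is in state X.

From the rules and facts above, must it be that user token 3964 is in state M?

By R2 (it carries flag L, it is classified as M1, it is from a trusted device): it has an expired credential.
By R4 (it is classified as A1, it is classified as M1): it carries a delegation token.
By R7 (it is logged for compliance, it is audited, it is tagged Y1): it is granted.
By R9 (it has marker Z): it meets criterion K1.
By R15 (it is granted): it has attribute K.
By R16 (it carries a delegation token, it has a valid MFA token, it is tagged Y1): it is classified as C1.
By R21 (it is classified as C1, it is audited): it is denied.
By R27 (it meets criterion S, it is classified as C, it is from a trusted device): it carries flag Q.
By R29 (it meets criterion K1, it is tagged Y1): it is elevated.
By R3 (it carries flag Q, it is tagged Y1): it requires review.
By R13 (it requires review, it has marker Z): it is in state T.
By R14 (it is denied, it is tagged J, it has attribute K): it satisfies condition G.
By R12 (it is in state T, it is elevated): it is in category H.
By R26 (it is in category H, it has an expired credential, it satisfies condition G): it meets criterion P.
By R24 (it meets criterion P): it is in state M.

Yes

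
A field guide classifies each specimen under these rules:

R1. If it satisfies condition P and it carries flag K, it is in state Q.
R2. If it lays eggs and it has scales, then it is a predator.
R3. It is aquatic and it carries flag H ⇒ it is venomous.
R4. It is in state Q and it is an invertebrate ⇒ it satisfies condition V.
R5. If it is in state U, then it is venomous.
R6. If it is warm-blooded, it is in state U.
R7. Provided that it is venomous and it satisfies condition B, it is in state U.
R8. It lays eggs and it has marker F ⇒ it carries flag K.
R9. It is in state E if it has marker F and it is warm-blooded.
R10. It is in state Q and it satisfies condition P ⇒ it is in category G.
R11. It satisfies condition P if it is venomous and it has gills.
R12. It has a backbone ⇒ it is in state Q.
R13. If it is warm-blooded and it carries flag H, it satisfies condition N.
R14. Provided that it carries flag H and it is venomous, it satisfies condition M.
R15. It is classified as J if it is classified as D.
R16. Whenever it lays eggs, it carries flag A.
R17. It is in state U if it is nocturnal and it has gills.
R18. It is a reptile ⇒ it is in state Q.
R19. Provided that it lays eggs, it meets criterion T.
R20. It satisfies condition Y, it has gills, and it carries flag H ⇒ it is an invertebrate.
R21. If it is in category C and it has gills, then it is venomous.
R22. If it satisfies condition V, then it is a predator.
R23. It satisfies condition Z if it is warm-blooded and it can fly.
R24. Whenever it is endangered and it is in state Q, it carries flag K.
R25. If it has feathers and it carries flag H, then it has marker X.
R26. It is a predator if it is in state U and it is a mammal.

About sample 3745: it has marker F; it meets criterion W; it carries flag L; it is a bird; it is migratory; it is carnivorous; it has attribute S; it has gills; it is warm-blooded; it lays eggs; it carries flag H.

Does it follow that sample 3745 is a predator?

Forward chaining from the given facts derives: is in state U, carries flag K, is in state E, satisfies condition N, carries flag A, meets criterion T, is venomous, satisfies condition P, satisfies condition M, is in state Q, is in category G.
Rules concluding "it is a predator": R2 needs "it has scales"; R22 needs "it satisfies condition V"; R26 needs "it is a mammal" — none of these are established.

No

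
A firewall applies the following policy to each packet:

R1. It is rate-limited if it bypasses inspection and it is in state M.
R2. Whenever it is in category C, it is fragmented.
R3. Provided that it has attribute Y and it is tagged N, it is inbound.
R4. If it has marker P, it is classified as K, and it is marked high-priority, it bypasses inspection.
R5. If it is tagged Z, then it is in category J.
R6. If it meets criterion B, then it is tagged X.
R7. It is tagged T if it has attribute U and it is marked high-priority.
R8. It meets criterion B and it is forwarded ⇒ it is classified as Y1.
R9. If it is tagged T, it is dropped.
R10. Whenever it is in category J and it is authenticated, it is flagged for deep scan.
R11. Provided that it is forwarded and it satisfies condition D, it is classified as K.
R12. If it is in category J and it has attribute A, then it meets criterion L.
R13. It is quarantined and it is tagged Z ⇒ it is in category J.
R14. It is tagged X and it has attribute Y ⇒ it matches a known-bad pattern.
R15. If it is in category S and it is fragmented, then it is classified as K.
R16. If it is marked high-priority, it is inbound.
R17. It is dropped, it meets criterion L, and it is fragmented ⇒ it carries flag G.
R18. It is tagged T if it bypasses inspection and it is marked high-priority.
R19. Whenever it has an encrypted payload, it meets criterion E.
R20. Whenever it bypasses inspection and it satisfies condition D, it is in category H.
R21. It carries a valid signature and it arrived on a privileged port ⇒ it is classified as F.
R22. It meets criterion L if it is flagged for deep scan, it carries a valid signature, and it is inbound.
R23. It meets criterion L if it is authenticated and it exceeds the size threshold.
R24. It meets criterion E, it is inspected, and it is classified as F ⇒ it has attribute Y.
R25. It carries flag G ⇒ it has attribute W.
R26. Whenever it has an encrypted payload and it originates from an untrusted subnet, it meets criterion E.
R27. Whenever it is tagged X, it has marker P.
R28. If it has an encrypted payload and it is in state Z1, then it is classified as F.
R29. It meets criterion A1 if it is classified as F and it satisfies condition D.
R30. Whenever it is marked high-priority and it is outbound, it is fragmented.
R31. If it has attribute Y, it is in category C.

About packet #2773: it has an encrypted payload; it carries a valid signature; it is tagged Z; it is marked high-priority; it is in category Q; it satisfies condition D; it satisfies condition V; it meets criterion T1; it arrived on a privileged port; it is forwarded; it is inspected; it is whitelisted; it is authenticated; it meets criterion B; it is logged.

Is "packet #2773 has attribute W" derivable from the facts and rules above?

By R5 (it is tagged Z): it is in category J.
By R6 (it meets criterion B): it is tagged X.
By R10 (it is in category J, it is authenticated): it is flagged for deep scan.
By R11 (it is forwarded, it satisfies condition D): it is classified as K.
By R16 (it is marked high-priority): it is inbound.
By R19 (it has an encrypted payload): it meets criterion E.
By R21 (it carries a valid signature, it arrived on a privileged port): it is classified as F.
By R22 (it is flagged for deep scan, it carries a valid signature, it is inbound): it meets criterion L.
By R24 (it meets criterion E, it is inspected, it is classified as F): it has attribute Y.
By R27 (it is tagged X): it has marker P.
By R31 (it has attribute Y): it is in category C.
By R2 (it is in category C): it is fragmented.
By R4 (it has marker P, it is classified as K, it is marked high-priority): it bypasses inspection.
By R18 (it bypasses inspection, it is marked high-priority): it is tagged T.
By R9 (it is tagged T): it is dropped.
By R17 (it is dropped, it meets criterion L, it is fragmented): it carries flag G.
By R25 (it carries flag G): it has attribute W.

Yes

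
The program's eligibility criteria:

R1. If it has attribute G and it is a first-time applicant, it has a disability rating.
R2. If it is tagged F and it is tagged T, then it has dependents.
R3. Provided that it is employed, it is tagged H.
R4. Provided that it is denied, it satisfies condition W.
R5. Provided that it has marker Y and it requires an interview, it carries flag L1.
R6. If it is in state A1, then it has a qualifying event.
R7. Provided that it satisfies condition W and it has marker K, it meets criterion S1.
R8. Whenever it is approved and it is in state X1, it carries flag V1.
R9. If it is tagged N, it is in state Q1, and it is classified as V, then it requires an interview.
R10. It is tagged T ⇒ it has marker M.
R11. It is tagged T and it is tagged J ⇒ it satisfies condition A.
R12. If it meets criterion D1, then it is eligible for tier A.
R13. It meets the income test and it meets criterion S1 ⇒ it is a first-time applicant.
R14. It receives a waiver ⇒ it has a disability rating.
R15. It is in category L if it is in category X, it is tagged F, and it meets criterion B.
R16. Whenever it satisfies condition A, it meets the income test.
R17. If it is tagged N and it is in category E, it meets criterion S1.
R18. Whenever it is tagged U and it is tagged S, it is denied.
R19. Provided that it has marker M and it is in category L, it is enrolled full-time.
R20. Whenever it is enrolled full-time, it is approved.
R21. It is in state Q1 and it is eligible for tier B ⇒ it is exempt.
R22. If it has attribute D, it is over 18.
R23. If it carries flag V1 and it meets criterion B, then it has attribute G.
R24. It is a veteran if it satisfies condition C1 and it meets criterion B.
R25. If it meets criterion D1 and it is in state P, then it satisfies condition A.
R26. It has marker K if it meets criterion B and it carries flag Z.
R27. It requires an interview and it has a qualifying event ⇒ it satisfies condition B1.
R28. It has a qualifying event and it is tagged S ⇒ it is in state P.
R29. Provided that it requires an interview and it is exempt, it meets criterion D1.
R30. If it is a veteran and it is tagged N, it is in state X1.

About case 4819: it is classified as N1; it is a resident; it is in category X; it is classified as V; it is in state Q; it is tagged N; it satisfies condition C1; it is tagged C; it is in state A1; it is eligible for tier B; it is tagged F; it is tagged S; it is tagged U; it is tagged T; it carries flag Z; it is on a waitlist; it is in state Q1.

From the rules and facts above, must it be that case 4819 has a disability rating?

Forward chaining from the given facts derives: has dependents, has a qualifying event, requires an interview, has marker M, is denied, is exempt, satisfies condition B1, is in state P, meets criterion D1, satisfies condition W, is eligible for tier A, satisfies condition A, meets the income test.
Rules concluding "it has a disability rating": R1 needs "it has attribute G"; R14 needs "it receives a waiver" — none of these are established.

No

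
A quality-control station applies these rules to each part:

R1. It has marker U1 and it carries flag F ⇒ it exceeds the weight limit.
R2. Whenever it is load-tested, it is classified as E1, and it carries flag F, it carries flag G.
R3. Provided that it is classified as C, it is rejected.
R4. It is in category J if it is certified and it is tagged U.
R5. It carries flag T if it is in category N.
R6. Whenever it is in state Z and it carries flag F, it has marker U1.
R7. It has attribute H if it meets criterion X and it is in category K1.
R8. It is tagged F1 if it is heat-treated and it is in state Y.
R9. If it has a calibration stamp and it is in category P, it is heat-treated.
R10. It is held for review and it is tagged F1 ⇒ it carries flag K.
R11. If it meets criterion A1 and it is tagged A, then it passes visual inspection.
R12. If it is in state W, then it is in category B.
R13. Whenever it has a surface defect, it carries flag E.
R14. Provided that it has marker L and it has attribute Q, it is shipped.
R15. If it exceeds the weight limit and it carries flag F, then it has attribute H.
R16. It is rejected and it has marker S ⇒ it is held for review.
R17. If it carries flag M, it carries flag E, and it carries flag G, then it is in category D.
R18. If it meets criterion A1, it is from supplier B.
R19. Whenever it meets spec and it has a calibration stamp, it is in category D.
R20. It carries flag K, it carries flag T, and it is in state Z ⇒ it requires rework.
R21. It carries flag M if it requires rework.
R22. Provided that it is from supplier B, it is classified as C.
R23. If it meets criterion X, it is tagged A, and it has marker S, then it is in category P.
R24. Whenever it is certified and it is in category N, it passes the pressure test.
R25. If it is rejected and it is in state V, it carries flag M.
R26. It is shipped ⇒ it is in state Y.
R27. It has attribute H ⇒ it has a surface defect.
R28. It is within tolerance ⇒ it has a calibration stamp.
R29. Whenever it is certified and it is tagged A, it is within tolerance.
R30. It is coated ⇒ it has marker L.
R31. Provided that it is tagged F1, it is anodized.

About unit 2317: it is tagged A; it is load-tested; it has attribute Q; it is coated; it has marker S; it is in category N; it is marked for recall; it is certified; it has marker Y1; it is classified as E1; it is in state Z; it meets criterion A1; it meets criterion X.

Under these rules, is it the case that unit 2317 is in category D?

Forward chaining from the given facts derives: carries flag T, passes visual inspection, is from supplier B, is classified as C, is in category P, passes the pressure test, is within tolerance, has marker L, is rejected, is shipped, is held for review, is in state Y, has a calibration stamp, is heat-treated, is tagged F1, carries flag K, requires rework, carries flag M, is anodized.
Rules concluding "it is in category D": R17 needs "it carries flag E"; R19 needs "it meets spec" — none of these are established.

No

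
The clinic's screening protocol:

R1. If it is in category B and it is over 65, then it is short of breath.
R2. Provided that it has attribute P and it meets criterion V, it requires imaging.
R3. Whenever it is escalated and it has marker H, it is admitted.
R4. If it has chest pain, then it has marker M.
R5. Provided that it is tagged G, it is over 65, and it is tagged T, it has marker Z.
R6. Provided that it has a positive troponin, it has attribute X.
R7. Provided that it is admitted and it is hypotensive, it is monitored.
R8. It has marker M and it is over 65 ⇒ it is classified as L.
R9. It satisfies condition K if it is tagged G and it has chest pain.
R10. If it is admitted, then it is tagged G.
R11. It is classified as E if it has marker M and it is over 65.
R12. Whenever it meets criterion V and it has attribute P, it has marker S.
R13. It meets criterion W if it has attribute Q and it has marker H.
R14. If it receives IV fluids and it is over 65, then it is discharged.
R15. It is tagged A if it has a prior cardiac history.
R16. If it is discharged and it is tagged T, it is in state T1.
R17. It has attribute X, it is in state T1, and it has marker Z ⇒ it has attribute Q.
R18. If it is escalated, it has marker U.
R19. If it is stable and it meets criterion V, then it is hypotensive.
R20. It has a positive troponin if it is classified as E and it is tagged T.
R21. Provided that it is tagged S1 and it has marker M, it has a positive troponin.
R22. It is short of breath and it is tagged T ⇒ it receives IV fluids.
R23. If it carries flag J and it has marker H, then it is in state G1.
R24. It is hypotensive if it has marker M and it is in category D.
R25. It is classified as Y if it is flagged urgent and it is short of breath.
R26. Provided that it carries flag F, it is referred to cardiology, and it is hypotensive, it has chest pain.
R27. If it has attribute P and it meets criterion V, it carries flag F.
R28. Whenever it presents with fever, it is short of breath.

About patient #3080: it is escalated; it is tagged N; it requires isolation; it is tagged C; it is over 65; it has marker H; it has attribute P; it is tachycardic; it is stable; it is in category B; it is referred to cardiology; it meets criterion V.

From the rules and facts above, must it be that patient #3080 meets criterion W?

No

Forward chaining from the given facts derives: is short of breath, requires imaging, is admitted, is tagged G, has marker S, has marker U, is hypotensive, carries flag F, is monitored, has chest pain, has marker M, is classified as L, satisfies condition K, is classified as E.
The only rule concluding "it meets criterion W" is R13, which needs "it has attribute Q"; that is never established.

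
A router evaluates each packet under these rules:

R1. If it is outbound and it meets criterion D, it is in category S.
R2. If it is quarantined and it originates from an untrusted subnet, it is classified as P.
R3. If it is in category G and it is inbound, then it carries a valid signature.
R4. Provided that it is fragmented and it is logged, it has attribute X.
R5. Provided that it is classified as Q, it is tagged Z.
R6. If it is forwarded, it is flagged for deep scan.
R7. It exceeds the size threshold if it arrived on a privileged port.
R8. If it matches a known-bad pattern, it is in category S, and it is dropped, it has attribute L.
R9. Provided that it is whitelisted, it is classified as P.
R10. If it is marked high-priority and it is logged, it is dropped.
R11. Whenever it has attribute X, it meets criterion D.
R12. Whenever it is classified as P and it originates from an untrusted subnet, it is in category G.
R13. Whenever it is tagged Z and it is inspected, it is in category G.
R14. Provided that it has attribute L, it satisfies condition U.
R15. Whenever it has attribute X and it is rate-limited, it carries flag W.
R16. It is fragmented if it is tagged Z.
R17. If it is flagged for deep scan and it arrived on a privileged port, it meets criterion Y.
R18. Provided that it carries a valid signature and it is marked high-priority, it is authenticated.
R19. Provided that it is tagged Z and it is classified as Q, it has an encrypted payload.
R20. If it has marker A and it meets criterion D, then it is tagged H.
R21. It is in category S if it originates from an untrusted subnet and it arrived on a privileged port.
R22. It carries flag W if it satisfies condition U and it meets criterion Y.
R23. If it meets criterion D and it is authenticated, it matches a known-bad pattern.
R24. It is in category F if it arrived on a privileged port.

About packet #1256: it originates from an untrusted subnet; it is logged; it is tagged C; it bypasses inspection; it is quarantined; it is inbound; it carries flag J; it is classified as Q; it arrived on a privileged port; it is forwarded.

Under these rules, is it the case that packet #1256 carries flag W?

Forward chaining from the given facts derives: is classified as P, is tagged Z, is flagged for deep scan, exceeds the size threshold, is in category G, is fragmented, meets criterion Y, has an encrypted payload, is in category S, is in category F, carries a valid signature, has attribute X, meets criterion D.
Rules concluding "it carries flag W": R15 needs "it is rate-limited"; R22 needs "it satisfies condition U" — none of these are established.

No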